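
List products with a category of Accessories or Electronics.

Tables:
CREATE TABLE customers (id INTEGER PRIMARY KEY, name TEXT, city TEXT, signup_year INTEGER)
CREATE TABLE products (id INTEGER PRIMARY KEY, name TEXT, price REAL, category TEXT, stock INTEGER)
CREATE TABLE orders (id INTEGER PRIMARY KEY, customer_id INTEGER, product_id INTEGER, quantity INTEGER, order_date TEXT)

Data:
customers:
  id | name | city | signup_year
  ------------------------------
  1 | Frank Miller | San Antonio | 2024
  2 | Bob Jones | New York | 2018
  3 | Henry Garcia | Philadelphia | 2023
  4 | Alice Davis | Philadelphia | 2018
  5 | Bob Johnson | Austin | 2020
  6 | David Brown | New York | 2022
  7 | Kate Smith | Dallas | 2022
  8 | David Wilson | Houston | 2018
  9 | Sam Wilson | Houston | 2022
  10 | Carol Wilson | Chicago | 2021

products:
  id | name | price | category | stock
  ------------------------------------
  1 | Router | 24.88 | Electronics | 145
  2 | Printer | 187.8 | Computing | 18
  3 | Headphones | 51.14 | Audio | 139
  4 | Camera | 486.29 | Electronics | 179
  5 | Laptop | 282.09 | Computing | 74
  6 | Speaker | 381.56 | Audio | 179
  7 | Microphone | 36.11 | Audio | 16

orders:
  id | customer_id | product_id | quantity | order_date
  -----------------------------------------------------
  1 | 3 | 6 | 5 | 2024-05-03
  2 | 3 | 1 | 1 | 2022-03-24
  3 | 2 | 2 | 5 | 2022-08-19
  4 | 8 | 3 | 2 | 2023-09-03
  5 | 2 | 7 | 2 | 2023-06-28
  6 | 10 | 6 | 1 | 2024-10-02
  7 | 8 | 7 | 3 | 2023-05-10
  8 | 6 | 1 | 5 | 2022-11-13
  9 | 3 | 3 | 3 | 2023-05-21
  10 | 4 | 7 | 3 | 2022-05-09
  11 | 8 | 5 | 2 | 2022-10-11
SELECT name, category FROM products WHERE category IN ('Accessories', 'Electronics')

Execution result:
name | category
Router | Electronics
Camera | Electronics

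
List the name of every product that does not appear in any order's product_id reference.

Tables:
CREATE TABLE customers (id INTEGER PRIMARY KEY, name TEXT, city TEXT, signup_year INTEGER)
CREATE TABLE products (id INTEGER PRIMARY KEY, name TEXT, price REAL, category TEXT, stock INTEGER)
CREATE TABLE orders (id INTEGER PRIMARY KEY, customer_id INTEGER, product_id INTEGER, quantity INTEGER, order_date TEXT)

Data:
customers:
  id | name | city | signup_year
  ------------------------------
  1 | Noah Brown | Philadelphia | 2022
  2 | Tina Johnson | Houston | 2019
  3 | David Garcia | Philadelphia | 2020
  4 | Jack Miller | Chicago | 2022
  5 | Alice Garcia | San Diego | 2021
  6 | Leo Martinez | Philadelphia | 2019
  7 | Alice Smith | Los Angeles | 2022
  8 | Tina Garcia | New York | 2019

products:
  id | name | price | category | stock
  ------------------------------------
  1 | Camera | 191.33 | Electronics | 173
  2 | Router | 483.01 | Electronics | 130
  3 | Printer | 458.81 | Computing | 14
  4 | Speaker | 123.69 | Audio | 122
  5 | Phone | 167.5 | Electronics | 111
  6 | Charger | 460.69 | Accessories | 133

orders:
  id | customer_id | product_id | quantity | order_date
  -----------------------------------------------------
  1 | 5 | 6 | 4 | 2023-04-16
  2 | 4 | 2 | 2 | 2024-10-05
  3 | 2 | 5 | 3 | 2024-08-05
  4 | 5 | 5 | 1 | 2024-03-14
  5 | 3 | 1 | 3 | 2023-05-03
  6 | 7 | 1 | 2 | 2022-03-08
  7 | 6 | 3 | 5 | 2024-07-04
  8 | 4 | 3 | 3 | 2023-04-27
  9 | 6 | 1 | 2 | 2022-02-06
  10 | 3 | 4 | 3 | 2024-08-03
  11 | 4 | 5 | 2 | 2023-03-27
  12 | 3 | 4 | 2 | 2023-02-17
SELECT p.name FROM products p LEFT JOIN orders c ON c.product_id = p.id WHERE c.id IS NULL

Execution result:
(no rows)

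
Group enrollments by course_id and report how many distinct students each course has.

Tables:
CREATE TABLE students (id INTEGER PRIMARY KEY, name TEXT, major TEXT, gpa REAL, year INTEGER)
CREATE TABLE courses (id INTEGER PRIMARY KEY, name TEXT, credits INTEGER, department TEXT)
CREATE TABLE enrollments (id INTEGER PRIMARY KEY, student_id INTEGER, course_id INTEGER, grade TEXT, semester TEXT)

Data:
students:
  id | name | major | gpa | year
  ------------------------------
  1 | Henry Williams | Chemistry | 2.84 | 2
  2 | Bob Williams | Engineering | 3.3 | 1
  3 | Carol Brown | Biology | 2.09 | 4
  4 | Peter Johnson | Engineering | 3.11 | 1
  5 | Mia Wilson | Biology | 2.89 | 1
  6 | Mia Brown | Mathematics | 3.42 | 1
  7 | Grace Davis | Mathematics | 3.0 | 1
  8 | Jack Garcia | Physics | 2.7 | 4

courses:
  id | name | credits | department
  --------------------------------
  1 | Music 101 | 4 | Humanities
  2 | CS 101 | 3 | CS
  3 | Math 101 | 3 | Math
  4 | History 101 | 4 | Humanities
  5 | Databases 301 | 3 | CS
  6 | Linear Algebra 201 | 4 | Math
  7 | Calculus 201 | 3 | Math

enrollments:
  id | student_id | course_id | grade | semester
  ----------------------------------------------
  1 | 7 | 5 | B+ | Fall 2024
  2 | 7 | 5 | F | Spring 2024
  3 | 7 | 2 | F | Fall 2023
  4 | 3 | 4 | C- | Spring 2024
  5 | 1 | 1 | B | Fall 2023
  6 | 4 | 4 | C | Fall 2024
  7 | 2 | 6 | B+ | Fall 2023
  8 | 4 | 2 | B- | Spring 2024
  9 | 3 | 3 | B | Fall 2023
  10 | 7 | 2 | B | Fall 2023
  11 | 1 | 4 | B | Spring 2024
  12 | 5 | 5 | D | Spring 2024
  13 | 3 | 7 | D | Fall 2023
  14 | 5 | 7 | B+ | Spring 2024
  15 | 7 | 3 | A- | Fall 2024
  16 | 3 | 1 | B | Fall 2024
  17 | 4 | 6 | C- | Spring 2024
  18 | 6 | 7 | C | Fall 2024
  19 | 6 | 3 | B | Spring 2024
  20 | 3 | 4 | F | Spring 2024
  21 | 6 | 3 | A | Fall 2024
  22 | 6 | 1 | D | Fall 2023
SELECT course_id, COUNT(DISTINCT student_id) AS distinct_student_count FROM enrollments GROUP BY course_id

Execution result:
course_id | distinct_student_count
1 | 3
2 | 2
3 | 3
4 | 3
5 | 2
6 | 2
7 | 3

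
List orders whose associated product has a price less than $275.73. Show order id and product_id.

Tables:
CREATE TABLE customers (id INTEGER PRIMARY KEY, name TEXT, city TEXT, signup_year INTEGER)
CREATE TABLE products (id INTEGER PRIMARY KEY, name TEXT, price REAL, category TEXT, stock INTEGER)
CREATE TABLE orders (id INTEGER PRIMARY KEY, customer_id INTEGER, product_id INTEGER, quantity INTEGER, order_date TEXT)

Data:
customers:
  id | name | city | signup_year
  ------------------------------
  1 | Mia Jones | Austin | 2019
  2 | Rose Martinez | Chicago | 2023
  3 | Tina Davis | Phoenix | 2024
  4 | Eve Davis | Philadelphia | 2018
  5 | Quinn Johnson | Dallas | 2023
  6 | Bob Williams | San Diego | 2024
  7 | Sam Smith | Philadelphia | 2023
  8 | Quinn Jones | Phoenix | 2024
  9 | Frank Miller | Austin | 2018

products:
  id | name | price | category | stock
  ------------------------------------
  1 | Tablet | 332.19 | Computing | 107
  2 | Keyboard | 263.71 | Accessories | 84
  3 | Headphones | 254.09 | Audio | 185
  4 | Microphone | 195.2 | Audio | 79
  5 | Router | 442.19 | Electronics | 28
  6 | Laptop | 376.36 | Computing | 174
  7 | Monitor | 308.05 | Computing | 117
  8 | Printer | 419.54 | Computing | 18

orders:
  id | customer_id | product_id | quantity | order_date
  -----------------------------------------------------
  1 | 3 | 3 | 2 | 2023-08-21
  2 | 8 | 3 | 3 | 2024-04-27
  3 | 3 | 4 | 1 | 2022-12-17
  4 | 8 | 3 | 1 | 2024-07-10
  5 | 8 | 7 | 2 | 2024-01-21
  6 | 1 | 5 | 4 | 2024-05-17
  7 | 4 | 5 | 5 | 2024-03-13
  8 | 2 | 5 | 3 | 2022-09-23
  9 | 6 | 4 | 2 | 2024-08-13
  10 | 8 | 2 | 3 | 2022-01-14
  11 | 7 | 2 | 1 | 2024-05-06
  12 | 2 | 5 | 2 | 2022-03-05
SELECT id, product_id FROM orders WHERE product_id IN (SELECT id FROM products WHERE price < 275.73)

Execution result:
id | product_id
1 | 3
2 | 3
3 | 4
4 | 3
9 | 4
10 | 2
11 | 2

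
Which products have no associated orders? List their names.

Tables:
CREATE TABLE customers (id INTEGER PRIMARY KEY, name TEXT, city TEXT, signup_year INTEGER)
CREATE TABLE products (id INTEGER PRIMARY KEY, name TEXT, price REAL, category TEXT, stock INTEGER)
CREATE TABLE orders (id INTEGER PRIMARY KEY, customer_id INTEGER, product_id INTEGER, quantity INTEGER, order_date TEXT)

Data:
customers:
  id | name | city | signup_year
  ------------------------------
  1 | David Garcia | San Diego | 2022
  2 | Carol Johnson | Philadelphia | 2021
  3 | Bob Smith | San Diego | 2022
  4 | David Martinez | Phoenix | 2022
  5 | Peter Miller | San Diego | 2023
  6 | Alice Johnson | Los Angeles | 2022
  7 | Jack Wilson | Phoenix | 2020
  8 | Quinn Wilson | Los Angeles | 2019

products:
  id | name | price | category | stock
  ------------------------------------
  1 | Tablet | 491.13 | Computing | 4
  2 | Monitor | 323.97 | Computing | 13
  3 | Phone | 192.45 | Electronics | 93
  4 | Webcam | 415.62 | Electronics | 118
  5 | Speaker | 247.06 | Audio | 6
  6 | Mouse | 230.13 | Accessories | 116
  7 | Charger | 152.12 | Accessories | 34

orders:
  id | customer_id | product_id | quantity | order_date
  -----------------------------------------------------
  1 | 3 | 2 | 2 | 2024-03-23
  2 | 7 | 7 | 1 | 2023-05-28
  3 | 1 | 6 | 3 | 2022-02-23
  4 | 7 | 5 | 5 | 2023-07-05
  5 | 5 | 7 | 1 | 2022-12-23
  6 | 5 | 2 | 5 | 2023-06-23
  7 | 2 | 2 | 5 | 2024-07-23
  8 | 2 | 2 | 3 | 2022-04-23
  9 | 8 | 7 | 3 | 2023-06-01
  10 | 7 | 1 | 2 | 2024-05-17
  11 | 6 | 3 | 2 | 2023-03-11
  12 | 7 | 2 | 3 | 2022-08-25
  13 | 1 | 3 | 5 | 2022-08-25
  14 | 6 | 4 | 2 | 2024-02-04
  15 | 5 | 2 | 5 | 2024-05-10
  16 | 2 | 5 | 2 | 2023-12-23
SELECT p.name FROM products p LEFT JOIN orders c ON c.product_id = p.id WHERE c.id IS NULL

Execution result:
(no rows)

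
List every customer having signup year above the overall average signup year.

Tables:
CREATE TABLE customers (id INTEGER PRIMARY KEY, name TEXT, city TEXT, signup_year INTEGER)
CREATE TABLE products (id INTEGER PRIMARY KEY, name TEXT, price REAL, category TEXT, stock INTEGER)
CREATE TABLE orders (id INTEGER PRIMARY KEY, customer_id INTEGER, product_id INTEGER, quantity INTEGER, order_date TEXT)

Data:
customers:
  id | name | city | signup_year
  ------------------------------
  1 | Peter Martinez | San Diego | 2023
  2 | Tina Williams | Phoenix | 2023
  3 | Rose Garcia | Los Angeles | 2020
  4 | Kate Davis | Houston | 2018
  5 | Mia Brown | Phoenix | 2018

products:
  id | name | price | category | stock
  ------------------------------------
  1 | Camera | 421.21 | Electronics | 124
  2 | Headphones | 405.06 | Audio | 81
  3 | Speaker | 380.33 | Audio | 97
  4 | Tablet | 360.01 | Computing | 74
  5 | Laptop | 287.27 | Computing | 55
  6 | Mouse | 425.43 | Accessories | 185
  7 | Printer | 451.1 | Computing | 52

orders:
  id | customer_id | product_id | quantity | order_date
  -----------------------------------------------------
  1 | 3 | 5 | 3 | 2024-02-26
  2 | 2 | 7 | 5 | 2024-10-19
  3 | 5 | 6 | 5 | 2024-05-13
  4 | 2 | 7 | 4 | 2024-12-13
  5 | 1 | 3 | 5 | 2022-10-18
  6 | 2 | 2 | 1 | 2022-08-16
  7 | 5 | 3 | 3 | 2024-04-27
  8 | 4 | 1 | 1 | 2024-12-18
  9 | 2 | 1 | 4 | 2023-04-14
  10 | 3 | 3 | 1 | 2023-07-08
SELECT name, signup_year FROM customers WHERE signup_year > (SELECT AVG(signup_year) FROM customers)

Execution result:
name | signup_year
Peter Martinez | 2023
Tina Williams | 2023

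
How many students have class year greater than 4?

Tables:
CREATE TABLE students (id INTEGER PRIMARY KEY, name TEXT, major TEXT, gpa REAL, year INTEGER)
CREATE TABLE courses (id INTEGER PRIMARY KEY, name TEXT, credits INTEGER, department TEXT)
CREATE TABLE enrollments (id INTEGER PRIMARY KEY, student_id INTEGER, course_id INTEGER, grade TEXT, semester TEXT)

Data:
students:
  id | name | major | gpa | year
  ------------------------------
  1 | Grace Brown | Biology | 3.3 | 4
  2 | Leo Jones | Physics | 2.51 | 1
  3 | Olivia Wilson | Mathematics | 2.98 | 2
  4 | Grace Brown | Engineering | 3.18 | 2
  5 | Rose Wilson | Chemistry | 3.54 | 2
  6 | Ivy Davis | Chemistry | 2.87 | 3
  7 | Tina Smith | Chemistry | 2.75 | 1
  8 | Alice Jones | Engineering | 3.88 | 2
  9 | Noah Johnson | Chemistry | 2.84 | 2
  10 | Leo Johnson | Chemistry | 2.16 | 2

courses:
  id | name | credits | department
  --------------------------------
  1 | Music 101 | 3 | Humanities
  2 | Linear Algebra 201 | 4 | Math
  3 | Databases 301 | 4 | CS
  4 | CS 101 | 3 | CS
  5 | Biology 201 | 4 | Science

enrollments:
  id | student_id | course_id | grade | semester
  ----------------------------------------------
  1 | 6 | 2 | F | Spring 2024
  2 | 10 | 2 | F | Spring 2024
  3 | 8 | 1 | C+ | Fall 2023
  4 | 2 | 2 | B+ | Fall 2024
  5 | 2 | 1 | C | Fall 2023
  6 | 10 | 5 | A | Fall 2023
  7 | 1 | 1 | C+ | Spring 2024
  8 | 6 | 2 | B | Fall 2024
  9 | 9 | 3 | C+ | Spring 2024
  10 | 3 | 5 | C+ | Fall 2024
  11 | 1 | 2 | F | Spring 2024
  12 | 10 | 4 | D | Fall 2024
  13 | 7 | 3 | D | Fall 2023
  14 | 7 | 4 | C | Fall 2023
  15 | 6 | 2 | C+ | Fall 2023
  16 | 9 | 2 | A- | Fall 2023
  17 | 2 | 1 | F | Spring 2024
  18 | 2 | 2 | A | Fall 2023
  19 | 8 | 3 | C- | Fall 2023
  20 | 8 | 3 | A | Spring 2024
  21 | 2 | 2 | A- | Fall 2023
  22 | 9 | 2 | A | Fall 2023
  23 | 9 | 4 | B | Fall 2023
SELECT COUNT(*) FROM students WHERE year > 4

Execution result:
0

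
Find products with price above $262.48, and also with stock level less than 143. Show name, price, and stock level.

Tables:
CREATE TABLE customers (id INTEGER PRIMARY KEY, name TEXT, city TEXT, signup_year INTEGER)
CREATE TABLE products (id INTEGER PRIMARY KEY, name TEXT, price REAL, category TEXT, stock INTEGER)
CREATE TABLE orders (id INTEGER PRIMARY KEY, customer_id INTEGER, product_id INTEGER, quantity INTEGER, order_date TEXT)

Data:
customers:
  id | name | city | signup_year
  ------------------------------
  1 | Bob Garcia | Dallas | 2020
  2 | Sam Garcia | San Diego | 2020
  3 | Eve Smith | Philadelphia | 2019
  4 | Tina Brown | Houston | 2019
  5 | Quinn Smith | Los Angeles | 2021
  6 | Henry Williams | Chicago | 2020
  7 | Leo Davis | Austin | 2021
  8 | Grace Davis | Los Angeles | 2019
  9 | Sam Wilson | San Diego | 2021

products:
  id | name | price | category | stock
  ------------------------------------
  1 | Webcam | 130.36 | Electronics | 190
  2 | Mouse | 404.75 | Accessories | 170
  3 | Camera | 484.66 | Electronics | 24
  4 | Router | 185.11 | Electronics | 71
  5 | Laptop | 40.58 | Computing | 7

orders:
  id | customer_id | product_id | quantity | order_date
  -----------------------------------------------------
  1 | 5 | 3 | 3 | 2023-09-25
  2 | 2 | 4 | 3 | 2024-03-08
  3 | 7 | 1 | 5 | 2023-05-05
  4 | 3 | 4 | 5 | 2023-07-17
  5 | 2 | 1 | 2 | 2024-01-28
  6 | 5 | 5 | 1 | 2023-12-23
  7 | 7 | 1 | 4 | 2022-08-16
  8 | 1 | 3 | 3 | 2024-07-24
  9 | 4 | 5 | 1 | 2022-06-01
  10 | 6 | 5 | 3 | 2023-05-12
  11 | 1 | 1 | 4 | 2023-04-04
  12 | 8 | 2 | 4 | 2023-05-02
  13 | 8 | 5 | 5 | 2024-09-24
SELECT name, price, stock FROM products WHERE price > 262.48 AND stock < 143

Execution result:
name | price | stock
Camera | 484.66 | 24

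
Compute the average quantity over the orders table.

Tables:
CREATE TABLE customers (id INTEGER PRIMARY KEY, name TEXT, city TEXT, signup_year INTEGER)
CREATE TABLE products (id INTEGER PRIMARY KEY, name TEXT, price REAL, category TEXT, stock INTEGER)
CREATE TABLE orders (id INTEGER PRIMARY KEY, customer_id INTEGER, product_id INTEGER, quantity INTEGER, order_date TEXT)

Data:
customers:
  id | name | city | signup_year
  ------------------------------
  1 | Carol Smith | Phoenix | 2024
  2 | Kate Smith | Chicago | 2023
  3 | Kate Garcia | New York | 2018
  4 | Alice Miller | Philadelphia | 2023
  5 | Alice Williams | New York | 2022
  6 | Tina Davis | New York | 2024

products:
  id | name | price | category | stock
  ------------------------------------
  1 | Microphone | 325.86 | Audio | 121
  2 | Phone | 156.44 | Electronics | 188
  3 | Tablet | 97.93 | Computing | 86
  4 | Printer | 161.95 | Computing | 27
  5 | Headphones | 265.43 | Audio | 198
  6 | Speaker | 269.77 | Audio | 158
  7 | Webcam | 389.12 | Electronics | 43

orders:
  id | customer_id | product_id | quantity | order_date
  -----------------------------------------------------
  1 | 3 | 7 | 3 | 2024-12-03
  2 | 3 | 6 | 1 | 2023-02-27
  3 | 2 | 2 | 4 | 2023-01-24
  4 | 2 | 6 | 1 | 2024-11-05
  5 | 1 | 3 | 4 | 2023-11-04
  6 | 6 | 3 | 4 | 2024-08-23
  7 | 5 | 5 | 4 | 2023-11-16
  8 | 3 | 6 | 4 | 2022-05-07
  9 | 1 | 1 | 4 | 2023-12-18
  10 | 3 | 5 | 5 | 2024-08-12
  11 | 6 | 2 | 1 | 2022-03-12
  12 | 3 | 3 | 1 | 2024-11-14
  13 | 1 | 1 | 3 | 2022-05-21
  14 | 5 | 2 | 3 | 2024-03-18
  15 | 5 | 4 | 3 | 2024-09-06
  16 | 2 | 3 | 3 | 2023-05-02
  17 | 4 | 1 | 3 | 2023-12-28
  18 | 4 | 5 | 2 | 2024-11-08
SELECT AVG(quantity) FROM orders

Execution result:
2.94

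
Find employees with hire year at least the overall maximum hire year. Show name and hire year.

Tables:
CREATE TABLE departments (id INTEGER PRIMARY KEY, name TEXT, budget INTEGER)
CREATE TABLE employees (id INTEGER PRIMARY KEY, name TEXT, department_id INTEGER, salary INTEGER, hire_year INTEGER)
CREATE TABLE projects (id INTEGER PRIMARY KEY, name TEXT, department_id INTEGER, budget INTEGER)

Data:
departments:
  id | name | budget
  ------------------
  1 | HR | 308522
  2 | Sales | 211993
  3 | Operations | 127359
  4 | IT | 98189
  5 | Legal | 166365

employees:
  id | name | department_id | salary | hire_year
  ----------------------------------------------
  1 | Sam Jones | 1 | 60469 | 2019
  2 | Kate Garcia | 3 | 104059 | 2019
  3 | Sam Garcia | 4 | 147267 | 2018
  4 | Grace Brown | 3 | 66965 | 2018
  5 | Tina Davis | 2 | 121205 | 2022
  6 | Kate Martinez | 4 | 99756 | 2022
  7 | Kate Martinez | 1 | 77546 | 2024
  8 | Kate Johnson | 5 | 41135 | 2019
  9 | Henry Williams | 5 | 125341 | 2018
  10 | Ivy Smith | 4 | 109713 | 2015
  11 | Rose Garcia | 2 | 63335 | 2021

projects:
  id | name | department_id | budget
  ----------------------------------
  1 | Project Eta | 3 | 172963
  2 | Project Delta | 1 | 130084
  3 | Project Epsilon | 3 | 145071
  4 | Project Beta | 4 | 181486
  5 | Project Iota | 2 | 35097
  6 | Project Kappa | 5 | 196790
SELECT name, hire_year FROM employees WHERE hire_year >= (SELECT MAX(hire_year) FROM employees)

Execution result:
name | hire_year
Kate Martinez | 2024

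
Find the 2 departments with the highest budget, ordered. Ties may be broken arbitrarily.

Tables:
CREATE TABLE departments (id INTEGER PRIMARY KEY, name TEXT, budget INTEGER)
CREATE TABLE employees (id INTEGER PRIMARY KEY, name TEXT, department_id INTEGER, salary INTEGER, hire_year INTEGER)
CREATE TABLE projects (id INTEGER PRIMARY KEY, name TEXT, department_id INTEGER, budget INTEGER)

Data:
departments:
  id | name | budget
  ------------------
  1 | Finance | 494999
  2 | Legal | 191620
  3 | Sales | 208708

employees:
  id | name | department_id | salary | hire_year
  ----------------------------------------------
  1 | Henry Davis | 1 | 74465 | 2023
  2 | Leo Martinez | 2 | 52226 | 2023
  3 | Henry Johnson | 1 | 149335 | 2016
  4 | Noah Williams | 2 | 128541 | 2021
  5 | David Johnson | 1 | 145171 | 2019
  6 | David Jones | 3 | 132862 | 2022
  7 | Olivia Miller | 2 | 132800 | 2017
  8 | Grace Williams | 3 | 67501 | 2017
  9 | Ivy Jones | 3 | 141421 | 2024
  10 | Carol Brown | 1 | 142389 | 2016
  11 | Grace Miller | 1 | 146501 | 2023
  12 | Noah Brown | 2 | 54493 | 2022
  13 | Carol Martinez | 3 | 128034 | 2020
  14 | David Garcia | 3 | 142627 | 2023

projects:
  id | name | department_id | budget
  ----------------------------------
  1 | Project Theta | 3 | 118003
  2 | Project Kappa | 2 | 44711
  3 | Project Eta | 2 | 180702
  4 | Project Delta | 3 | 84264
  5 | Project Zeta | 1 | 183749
SELECT name, budget FROM departments ORDER BY budget DESC LIMIT 2

Execution result:
name | budget
Finance | 494999
Sales | 208708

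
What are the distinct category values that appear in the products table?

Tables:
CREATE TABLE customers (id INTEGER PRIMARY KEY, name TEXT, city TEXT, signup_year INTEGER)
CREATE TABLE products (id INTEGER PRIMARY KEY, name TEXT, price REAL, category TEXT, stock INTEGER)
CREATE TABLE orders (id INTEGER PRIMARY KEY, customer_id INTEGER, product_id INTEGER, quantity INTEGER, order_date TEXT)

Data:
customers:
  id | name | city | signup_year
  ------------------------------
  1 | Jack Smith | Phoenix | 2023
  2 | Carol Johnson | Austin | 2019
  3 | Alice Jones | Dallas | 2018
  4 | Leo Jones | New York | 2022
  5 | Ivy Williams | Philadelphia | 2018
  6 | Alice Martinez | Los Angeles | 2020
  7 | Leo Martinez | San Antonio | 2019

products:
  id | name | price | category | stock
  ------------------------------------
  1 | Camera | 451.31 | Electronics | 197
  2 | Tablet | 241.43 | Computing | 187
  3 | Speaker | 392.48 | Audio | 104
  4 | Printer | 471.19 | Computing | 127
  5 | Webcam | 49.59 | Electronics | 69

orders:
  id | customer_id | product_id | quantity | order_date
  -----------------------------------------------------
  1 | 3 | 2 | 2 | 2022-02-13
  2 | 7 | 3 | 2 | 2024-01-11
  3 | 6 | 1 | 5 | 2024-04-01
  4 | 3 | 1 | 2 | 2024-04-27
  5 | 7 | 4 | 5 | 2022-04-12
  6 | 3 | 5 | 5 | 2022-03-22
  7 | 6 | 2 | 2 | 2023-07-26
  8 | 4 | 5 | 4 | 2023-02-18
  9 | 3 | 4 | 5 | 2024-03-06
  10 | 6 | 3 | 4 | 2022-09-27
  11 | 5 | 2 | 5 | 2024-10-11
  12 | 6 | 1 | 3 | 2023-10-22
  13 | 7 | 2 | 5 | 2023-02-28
SELECT DISTINCT category FROM products

Execution result:
category
Electronics
Computing
Audio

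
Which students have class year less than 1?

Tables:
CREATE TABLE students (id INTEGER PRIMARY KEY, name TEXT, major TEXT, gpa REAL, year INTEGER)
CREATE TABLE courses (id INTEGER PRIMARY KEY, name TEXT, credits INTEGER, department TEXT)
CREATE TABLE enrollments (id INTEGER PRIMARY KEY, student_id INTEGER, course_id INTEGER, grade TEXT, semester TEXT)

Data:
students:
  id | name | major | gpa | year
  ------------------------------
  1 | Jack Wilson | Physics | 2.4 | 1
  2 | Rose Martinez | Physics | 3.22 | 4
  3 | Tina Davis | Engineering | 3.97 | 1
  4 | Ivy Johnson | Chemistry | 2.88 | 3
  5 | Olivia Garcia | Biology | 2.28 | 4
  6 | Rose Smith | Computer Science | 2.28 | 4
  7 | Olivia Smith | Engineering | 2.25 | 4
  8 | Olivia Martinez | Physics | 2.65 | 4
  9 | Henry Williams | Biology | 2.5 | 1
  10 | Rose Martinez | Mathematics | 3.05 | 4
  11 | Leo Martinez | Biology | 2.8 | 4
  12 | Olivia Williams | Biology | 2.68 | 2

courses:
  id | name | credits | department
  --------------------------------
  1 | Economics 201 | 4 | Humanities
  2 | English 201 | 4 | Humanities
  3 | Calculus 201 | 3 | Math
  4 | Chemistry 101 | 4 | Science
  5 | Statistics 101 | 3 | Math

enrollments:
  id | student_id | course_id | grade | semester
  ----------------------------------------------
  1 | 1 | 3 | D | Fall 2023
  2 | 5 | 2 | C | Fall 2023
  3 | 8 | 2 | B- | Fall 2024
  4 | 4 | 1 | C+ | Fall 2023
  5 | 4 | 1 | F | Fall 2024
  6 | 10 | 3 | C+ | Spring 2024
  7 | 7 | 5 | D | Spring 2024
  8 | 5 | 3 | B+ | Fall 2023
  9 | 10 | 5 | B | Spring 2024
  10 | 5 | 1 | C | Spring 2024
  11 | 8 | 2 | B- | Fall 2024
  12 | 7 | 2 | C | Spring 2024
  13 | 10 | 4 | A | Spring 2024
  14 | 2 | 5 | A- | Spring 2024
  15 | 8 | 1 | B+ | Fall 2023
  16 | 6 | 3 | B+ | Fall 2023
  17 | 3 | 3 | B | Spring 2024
SELECT name, year FROM students WHERE year < 1

Execution result:
(no rows)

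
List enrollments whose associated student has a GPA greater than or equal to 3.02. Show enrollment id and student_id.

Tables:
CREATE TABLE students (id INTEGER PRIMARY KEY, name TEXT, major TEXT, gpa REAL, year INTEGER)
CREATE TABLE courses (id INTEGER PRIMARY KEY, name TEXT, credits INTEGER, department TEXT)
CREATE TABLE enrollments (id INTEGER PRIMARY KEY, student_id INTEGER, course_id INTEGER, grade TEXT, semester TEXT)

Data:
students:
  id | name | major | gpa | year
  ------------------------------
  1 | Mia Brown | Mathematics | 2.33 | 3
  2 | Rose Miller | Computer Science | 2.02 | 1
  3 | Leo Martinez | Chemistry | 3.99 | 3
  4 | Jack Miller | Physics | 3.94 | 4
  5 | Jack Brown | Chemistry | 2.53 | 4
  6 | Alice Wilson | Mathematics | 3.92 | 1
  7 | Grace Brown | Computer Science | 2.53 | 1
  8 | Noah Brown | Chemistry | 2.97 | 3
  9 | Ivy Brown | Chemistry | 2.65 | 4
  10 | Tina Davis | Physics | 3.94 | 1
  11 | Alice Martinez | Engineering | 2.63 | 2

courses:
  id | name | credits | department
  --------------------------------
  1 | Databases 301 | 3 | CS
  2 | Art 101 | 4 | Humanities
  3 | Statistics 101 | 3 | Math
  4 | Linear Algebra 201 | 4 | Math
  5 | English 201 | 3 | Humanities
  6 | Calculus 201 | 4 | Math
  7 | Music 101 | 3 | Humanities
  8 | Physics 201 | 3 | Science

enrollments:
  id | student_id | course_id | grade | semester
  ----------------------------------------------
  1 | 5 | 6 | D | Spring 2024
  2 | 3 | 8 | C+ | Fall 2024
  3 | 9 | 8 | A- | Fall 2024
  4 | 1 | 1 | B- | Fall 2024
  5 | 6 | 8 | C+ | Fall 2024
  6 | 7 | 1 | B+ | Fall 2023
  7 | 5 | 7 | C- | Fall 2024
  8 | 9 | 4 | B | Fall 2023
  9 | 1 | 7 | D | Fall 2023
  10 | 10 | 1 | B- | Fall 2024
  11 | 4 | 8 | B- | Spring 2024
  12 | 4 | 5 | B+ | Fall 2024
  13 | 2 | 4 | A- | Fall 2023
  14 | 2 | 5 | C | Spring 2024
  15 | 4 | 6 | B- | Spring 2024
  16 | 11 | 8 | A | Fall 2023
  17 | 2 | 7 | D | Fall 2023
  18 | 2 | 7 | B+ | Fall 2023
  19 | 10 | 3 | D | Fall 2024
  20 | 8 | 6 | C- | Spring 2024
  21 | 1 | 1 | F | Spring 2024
SELECT id, student_id FROM enrollments WHERE student_id IN (SELECT id FROM students WHERE gpa >= 3.02)

Execution result:
id | student_id
2 | 3
5 | 6
10 | 10
11 | 4
12 | 4
15 | 4
19 | 10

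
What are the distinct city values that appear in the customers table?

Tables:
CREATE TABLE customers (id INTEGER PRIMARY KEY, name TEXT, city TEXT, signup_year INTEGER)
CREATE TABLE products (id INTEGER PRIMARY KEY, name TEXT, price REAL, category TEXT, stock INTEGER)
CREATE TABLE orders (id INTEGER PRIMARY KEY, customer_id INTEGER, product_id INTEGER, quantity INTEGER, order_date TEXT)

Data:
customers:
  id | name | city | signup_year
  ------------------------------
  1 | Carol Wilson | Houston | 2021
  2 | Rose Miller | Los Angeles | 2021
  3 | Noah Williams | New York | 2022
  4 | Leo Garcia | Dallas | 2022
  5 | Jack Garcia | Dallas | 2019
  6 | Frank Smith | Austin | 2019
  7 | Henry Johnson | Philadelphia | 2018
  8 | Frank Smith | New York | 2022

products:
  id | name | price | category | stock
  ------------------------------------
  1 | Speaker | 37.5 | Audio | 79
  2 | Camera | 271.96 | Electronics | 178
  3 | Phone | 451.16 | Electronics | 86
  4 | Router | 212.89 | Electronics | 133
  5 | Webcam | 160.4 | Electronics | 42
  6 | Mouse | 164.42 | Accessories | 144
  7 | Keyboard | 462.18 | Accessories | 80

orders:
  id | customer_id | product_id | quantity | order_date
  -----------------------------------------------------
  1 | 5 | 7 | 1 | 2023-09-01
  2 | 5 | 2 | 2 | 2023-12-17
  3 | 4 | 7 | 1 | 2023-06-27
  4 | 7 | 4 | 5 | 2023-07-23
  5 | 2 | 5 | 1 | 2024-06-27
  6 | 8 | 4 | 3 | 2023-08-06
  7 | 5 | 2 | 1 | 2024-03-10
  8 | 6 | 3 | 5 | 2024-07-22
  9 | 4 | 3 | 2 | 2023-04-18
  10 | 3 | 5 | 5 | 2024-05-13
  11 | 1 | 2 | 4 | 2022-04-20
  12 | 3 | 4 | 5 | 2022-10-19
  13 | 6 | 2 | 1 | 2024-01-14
SELECT DISTINCT city FROM customers

Execution result:
city
Houston
Los Angeles
New York
Dallas
Austin
Philadelphia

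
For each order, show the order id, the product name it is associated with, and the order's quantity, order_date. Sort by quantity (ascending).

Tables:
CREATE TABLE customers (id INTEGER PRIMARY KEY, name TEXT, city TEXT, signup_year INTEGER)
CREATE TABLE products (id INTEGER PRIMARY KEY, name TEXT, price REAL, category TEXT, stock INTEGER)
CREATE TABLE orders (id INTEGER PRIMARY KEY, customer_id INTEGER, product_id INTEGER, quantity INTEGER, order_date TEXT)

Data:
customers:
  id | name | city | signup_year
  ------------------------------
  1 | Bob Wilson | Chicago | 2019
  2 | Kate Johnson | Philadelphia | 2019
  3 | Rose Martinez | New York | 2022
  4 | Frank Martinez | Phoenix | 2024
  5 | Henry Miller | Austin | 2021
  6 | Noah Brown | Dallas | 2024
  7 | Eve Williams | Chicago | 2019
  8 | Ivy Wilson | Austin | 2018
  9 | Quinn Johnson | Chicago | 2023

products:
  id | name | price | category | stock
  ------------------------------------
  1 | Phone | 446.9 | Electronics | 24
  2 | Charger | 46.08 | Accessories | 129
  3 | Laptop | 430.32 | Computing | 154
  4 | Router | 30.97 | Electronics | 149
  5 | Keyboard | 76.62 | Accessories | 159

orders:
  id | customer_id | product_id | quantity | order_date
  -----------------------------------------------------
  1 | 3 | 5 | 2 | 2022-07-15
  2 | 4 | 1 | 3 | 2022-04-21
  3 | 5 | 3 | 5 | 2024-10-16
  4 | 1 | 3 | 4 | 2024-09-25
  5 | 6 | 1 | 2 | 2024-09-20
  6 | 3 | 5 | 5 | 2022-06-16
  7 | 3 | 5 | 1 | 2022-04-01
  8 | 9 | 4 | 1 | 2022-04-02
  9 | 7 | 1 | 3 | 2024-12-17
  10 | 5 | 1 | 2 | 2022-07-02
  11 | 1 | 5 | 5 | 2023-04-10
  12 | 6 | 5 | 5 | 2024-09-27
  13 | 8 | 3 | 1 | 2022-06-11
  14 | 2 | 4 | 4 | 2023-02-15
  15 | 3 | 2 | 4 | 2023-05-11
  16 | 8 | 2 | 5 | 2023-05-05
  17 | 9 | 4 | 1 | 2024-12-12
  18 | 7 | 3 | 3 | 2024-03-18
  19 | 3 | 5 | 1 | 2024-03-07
SELECT c.id, p.name AS product, c.quantity, c.order_date FROM orders c JOIN products p ON c.product_id = p.id ORDER BY c.quantity ASC

Execution result:
id | product | quantity | order_date
7 | Keyboard | 1 | 2022-04-01
8 | Router | 1 | 2022-04-02
13 | Laptop | 1 | 2022-06-11
17 | Router | 1 | 2024-12-12
19 | Keyboard | 1 | 2024-03-07
1 | Keyboard | 2 | 2022-07-15
5 | Phone | 2 | 2024-09-20
10 | Phone | 2 | 2022-07-02
2 | Phone | 3 | 2022-04-21
9 | Phone | 3 | 2024-12-17
18 | Laptop | 3 | 2024-03-18
4 | Laptop | 4 | 2024-09-25
14 | Router | 4 | 2023-02-15
15 | Charger | 4 | 2023-05-11
3 | Laptop | 5 | 2024-10-16
6 | Keyboard | 5 | 2022-06-16
11 | Keyboard | 5 | 2023-04-10
12 | Keyboard | 5 | 2024-09-27
16 | Charger | 5 | 2023-05-05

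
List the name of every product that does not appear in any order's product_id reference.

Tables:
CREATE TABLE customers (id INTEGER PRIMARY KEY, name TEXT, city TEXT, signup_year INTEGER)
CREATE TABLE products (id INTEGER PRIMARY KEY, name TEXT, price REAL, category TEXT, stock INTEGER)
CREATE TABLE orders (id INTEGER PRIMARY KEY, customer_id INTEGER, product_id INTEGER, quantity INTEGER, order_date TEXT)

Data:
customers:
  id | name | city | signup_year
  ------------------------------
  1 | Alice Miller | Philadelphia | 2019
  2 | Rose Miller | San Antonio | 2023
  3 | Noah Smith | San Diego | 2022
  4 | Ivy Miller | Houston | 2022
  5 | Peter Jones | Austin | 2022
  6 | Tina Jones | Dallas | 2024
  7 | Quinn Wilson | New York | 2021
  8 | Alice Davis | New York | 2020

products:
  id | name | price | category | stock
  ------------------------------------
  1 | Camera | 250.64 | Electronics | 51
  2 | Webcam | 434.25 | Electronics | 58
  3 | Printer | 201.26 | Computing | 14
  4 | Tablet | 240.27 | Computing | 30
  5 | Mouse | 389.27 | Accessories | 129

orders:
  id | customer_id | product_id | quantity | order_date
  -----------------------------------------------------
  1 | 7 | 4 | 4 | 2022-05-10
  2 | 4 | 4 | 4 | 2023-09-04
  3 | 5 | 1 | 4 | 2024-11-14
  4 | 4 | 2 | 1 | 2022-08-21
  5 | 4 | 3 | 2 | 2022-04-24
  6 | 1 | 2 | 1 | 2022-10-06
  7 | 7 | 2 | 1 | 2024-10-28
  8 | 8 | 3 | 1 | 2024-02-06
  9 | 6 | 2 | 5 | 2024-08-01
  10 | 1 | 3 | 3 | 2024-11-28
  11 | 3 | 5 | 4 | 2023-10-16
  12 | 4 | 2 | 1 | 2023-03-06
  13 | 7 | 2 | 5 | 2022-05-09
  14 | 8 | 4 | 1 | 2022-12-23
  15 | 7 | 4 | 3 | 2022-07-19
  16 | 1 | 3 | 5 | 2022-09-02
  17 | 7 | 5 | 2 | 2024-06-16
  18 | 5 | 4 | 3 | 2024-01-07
SELECT p.name FROM products p LEFT JOIN orders c ON c.product_id = p.id WHERE c.id IS NULL

Execution result:
(no rows)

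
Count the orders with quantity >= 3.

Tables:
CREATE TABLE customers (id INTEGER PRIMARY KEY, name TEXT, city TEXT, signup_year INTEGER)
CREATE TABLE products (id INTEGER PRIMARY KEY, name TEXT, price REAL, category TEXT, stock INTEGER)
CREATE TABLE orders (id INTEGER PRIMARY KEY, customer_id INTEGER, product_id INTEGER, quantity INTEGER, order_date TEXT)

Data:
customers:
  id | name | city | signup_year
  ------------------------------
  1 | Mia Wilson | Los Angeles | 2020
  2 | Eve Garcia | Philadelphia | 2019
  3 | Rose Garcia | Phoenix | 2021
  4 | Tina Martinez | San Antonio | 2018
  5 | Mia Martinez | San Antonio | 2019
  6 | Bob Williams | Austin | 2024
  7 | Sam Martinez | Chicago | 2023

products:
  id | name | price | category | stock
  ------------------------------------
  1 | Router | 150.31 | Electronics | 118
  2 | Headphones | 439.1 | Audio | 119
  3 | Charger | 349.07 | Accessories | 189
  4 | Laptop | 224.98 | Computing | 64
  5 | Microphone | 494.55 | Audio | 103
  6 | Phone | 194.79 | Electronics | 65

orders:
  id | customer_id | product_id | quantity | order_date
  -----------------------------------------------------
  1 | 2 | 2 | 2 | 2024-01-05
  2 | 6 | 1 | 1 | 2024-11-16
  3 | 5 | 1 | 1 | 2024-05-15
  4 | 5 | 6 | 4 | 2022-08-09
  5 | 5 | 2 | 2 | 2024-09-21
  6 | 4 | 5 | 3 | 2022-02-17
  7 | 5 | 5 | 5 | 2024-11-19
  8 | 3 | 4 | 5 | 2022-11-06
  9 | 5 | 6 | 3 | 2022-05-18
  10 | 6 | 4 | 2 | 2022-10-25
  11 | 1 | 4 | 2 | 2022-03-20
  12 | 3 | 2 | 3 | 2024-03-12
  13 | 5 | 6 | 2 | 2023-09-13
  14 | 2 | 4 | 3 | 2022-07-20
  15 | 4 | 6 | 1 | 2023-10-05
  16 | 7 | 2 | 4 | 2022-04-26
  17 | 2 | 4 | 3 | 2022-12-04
SELECT COUNT(*) FROM orders WHERE quantity >= 3

Execution result:
9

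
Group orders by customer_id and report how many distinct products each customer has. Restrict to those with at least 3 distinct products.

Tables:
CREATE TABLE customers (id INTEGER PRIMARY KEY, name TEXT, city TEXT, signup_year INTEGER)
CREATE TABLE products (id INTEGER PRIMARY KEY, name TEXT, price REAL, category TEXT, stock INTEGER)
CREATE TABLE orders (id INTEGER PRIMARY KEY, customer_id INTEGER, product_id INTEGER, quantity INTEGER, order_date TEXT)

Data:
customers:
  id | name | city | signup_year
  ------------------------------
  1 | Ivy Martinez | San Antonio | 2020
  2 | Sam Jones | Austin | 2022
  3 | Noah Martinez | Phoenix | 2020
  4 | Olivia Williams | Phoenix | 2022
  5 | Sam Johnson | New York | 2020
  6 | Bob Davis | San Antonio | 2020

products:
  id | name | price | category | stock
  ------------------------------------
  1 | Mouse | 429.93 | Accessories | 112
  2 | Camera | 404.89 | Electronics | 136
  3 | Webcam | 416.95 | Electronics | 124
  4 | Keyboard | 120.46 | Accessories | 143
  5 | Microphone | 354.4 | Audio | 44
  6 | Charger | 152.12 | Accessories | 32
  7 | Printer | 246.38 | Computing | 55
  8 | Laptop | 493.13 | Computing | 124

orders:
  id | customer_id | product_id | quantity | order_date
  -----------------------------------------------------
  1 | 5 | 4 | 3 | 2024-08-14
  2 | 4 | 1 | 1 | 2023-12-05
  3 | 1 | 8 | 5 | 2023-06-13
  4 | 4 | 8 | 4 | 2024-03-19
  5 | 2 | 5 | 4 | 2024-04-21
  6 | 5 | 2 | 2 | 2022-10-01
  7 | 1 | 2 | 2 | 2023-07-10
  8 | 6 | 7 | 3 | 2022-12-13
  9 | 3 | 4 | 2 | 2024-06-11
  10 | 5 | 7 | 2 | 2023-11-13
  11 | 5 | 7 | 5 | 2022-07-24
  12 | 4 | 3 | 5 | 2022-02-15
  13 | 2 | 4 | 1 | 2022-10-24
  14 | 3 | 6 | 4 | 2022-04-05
SELECT customer_id, COUNT(DISTINCT product_id) AS distinct_product_count FROM orders GROUP BY customer_id HAVING COUNT(DISTINCT product_id) >= 3

Execution result:
customer_id | distinct_product_count
4 | 3
5 | 3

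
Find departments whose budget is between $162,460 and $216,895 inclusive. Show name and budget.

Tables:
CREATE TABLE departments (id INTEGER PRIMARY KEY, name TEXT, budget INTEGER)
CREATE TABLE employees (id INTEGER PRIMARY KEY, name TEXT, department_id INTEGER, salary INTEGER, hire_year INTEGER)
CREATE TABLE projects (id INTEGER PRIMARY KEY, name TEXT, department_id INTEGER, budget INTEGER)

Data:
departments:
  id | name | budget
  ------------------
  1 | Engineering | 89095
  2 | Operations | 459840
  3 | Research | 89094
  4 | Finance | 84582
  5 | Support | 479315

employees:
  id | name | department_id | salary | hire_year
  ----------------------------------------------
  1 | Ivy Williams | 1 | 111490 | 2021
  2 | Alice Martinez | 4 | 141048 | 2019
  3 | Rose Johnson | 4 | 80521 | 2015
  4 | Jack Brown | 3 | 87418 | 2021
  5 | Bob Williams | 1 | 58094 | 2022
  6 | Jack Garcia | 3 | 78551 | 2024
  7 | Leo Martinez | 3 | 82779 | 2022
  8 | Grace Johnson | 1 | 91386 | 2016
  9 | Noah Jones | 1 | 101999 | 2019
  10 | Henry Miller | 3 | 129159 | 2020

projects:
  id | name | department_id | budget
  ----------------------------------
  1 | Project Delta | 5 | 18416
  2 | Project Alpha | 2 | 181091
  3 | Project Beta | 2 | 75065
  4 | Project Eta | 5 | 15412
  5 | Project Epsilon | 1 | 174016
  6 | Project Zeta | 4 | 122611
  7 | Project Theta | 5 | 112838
SELECT name, budget FROM departments WHERE budget BETWEEN 162460 AND 216895

Execution result:
(no rows)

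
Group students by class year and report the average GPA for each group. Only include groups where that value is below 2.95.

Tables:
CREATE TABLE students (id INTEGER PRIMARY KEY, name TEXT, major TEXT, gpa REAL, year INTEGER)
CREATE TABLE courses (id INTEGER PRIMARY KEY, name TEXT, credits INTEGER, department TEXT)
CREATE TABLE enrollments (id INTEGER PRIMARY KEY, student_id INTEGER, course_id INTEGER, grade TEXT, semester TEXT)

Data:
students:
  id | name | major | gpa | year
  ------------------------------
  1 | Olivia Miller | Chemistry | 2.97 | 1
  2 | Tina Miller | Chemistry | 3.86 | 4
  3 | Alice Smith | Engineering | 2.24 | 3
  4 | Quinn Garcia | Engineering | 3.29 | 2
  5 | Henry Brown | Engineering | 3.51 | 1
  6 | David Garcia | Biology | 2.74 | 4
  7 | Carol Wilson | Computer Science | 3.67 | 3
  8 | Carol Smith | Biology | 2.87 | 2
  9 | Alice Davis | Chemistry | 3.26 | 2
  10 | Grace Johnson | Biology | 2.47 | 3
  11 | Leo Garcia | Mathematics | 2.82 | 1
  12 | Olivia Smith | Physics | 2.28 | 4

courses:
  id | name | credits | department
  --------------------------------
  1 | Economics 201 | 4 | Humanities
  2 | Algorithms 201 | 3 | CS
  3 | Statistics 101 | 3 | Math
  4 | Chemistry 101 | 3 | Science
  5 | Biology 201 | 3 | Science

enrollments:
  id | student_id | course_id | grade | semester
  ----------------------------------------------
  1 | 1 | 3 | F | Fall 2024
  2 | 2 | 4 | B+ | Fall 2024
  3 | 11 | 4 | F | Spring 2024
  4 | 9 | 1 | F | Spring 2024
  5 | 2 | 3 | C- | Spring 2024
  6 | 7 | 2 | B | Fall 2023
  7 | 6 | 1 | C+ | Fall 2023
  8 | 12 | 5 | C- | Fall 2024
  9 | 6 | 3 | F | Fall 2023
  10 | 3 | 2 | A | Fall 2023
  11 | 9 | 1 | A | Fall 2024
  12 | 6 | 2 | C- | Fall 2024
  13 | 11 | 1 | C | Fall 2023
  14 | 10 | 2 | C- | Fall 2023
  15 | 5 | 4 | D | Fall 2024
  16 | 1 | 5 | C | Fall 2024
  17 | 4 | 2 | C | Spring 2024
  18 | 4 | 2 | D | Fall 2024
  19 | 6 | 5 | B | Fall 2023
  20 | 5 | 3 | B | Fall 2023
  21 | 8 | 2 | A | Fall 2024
SELECT year, AVG(gpa) AS avg_gpa FROM students GROUP BY year HAVING AVG(gpa) < 2.95

Execution result:
year | avg_gpa
3 | 2.79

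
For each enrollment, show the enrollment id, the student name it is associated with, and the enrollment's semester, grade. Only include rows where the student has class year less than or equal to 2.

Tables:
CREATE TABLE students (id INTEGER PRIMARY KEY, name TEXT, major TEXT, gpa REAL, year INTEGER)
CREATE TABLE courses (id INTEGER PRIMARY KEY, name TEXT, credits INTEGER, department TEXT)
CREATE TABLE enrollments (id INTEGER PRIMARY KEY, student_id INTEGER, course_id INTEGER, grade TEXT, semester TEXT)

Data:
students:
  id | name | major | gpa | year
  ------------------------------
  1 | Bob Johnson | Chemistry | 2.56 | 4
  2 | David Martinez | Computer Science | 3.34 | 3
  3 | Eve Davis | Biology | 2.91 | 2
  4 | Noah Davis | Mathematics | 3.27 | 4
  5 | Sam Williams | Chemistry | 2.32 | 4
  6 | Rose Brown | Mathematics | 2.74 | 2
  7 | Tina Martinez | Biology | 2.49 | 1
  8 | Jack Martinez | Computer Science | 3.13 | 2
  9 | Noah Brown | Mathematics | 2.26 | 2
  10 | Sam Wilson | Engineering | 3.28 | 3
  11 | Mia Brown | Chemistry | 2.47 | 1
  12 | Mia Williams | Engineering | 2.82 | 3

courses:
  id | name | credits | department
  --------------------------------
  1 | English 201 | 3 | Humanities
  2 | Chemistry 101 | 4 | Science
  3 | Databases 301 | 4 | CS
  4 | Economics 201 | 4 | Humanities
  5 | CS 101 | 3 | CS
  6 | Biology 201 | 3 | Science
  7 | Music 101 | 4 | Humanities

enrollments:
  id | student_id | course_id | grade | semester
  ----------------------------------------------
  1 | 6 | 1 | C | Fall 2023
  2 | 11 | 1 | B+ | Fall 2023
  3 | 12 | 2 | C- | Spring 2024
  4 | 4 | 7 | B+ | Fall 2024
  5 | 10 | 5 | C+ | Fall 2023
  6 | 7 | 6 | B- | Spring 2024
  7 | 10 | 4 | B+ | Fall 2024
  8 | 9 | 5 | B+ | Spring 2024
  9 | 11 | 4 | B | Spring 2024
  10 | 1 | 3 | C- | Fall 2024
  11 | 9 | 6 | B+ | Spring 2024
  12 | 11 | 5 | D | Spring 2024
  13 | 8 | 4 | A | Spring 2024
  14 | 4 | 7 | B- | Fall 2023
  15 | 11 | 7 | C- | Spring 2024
SELECT c.id, p.name AS student, c.semester, c.grade FROM enrollments c JOIN students p ON c.student_id = p.id WHERE p.year <= 2

Execution result:
id | student | semester | grade
1 | Rose Brown | Fall 2023 | C
2 | Mia Brown | Fall 2023 | B+
6 | Tina Martinez | Spring 2024 | B-
8 | Noah Brown | Spring 2024 | B+
9 | Mia Brown | Spring 2024 | B
11 | Noah Brown | Spring 2024 | B+
12 | Mia Brown | Spring 2024 | D
13 | Jack Martinez | Spring 2024 | A
15 | Mia Brown | Spring 2024 | C-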